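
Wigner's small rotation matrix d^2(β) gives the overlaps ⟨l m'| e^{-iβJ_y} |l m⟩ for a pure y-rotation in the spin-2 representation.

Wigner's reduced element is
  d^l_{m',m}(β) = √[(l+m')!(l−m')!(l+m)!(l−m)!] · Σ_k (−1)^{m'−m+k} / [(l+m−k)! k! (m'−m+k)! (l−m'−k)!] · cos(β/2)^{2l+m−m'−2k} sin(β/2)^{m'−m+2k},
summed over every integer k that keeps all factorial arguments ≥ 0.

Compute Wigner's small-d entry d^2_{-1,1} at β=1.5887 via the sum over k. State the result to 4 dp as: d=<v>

d^2_{-1,1}(β=1.5887) via Wigner's sum:
c=cos(1.5887/2)=0.700749, s=sin(1.5887/2)=0.713408; N=√[1·6·6·1]=6.000000
k: max(0,(1)−(-1))=2 … min(2+(1),2−(-1))=3
  k=2: (−1)^0·6.0000/(2)·0.7007^2·0.7134^2 = +0.749760
  k=3: (−1)^1·6.0000/(6)·0.7007^0·0.7134^4 = -0.259031
d^2_{-1,1}(1.5887) = +0.749760 -0.259031 = +0.490728

d=0.4907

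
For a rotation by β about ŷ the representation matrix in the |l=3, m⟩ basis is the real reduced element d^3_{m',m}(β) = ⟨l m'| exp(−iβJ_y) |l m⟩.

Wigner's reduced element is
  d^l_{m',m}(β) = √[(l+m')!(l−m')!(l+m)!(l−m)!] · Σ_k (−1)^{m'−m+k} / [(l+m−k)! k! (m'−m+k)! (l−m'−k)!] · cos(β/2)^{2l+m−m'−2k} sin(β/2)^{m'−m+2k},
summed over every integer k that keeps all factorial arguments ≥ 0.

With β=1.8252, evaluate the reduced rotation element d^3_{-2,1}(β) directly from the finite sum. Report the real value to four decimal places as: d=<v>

d=0.1173

d^3_{-2,1}(β=1.8252) via Wigner's sum:
With c≡cos(β/2)=0.611691 and s≡sin(β/2)=0.791097, N=[1·120·24·2]^{1/2}=75.894664
Admissible k: 3..4 (factorial args all ≥0)
  k=3: (−1)^0·75.8947/(12)·0.6117^3·0.7911^3 = +0.716663
  k=4: (−1)^1·75.8947/(24)·0.6117^1·0.7911^5 = -0.599350
d^3_{-2,1}(1.8252) = +0.716663 -0.599350 = +0.117314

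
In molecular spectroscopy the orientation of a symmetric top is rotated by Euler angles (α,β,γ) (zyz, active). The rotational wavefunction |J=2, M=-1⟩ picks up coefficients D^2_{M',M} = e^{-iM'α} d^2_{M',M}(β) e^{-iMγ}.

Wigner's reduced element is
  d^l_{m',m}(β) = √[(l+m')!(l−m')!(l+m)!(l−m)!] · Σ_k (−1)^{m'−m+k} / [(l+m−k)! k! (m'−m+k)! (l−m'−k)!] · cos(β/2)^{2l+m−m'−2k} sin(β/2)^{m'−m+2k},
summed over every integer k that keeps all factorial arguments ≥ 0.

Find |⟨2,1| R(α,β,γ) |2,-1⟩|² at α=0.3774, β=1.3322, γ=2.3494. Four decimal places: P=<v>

P=0.3162

First d^2_{1,-1}(β=1.3322), then the phase factors e^{-i(1)α} and e^{-i(-1)γ}:
c=cos(1.3322/2)=0.786238, s=sin(1.3322/2)=0.617924; N=√[6·1·1·6]=6.000000
Admissible k: 0..1 (factorial args all ≥0)
  k=0: (−1)^2·6.0000/(2)·0.7862^2·0.6179^2 = +0.708108
  k=1: (−1)^3·6.0000/(6)·0.7862^0·0.6179^4 = -0.145795
d^2_{1,-1}(1.3322) = +0.708108 -0.145795 = +0.562313
|D^2_{1,-1}|² = |d^2_{1,-1}(β)|² = (+0.562313)² = 0.316196 (the z-rotation phases have unit modulus)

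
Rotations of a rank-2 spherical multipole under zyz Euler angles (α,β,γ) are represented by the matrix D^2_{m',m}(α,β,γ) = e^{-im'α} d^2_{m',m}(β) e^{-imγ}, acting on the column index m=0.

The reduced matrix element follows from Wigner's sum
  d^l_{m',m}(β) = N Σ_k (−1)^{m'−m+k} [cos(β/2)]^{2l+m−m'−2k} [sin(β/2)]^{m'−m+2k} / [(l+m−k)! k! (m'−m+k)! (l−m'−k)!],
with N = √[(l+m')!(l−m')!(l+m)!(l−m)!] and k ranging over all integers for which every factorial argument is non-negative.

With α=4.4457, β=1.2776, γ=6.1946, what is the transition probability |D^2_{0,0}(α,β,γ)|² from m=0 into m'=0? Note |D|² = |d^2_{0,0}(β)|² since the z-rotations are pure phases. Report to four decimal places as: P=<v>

P=0.1404

Split into d^2_{0,0}(β=1.2776) × two z-phases.
With c≡cos(β/2)=0.802812 and s≡sin(β/2)=0.596232, N=[2·2·2·2]^{1/2}=4.000000
k∈{0,1,2} keeps every argument non-negative
  k=0: (−1)^0·4.0000/(4)·0.8028^4·0.5962^0 = +0.415389
  k=1: (−1)^1·4.0000/(1)·0.8028^2·0.5962^2 = -0.916471
  k=2: (−1)^2·4.0000/(4)·0.8028^0·0.5962^4 = +0.126375
d^2_{0,0}(1.2776) = +0.415389 -0.916471 +0.126375 = -0.374707
|D^2_{0,0}|² = |d^2_{0,0}(β)|² = (-0.374707)² = 0.140405 (the z-rotation phases have unit modulus)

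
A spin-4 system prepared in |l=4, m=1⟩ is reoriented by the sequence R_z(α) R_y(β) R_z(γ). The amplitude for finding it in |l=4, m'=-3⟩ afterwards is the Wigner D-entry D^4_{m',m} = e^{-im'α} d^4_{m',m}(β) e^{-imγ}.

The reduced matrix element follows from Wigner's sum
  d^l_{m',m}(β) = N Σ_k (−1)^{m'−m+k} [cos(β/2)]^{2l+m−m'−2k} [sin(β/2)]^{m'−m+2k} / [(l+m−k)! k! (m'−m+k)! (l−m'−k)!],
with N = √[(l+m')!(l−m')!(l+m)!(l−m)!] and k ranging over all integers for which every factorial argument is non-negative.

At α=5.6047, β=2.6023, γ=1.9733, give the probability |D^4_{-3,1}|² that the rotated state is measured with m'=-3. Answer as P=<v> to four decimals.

First d^4_{-3,1}(β=2.6023), then the phase factors e^{-i(-3)α} and e^{-i(1)γ}:
c=cos(2.6023/2)=0.266391, s=sin(2.6023/2)=0.963865; N=√[1·5040·120·6]=1904.940944
The bounds max(0,m−m')=4 and min(l+m,l−m')=5 give 2 terms
  k=4: (−1)^0·1904.9409/(144)·0.2664^4·0.9639^4 = +0.057499
  k=5: (−1)^1·1904.9409/(240)·0.2664^2·0.9639^6 = -0.451654
d^4_{-3,1}(2.6023) = +0.057499 -0.451654 = -0.394155
|D^4_{-3,1}|² = |d^4_{-3,1}(β)|² = (-0.394155)² = 0.155358 (the z-rotation phases have unit modulus)

P=0.1554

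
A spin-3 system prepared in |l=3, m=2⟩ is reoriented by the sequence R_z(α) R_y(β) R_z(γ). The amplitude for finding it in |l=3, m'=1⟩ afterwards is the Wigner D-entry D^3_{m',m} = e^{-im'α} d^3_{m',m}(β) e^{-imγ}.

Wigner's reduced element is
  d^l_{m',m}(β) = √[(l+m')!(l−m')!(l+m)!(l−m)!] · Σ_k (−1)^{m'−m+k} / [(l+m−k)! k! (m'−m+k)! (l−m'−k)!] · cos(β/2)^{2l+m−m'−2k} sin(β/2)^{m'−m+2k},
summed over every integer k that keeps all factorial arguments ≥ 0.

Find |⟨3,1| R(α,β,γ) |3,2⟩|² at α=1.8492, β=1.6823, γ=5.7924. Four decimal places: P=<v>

D^3_{1,2}(1.8492,1.6823,5.7924) = e^{-i·1·1.8492}·d^3_{1,2}(1.6823)·e^{-i·2·5.7924}. Compute d first:
c=cos(1.6823/2)=0.666606, s=sin(1.6823/2)=0.745410; N=√[24·2·120·1]=75.894664
k∈{1,2} keeps every argument non-negative
  k=1: (−1)^0·75.8947/(24)·0.6666^5·0.7454^1 = +0.310271
  k=2: (−1)^1·75.8947/(12)·0.6666^3·0.7454^3 = -0.775932
d^3_{1,2}(1.6823) = +0.310271 -0.775932 = -0.465661
|D^3_{1,2}|² = |d^3_{1,2}(β)|² = (-0.465661)² = 0.216840 (the z-rotation phases have unit modulus)

P=0.2168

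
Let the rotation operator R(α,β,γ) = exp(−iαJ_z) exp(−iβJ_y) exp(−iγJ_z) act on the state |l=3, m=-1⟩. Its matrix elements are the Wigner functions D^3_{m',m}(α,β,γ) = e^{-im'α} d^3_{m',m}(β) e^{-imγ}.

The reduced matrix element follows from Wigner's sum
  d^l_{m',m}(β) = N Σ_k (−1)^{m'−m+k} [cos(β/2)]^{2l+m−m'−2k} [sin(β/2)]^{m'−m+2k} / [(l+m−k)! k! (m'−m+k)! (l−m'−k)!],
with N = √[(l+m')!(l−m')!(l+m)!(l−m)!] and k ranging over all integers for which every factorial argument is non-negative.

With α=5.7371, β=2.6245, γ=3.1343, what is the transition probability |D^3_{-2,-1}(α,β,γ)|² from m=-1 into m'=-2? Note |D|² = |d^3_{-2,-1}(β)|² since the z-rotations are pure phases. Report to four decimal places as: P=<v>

First d^3_{-2,-1}(β=2.6245), then the phase factors e^{-i(-2)α} and e^{-i(-1)γ}:
Half-angle: c=0.255675, s=0.966763. N=√(1·120·2·24)=75.894664
k∈{1,2} keeps every argument non-negative
  k=1: (−1)^0·75.8947/(24)·0.2557^5·0.9668^1 = +0.003340
  k=2: (−1)^1·75.8947/(12)·0.2557^3·0.9668^3 = -0.095512
d^3_{-2,-1}(2.6245) = +0.003340 -0.095512 = -0.092172
|D^3_{-2,-1}|² = |d^3_{-2,-1}(β)|² = (-0.092172)² = 0.008496 (the z-rotation phases have unit modulus)

P=0.0085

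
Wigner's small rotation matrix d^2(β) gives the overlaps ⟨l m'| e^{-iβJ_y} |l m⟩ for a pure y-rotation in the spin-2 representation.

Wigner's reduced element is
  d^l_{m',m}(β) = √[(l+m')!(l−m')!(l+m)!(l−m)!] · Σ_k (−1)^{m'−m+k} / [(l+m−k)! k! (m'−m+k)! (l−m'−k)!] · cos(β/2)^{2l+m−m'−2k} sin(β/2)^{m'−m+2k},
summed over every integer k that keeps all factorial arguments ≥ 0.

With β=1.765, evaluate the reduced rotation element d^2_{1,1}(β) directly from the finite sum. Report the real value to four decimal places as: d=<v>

d=-0.5592

d^2_{1,1}(β=1.765) via Wigner's sum:
Half-angle: c=0.635222, s=0.772329. N=√(6·1·6·1)=6.000000
Admissible k: 0..1 (factorial args all ≥0)
  k=0: (−1)^0·6.0000/(6)·0.6352^4·0.7723^0 = +0.162818
  k=1: (−1)^1·6.0000/(2)·0.6352^2·0.7723^2 = -0.722068
d^2_{1,1}(1.765) = +0.162818 -0.722068 = -0.559249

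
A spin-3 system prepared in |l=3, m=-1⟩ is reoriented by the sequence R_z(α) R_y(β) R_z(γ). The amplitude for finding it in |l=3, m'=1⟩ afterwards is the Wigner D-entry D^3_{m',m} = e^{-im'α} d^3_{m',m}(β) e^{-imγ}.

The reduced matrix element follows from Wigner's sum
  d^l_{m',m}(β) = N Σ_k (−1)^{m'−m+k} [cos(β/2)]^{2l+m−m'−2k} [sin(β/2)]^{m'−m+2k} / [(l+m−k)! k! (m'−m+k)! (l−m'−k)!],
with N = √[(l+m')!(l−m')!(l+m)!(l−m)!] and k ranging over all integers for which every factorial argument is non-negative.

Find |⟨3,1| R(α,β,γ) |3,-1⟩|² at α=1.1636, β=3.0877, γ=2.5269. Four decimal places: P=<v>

D^3_{1,-1}(1.1636,3.0877,2.5269) = e^{-i·1·1.1636}·d^3_{1,-1}(3.0877)·e^{-i·-1·2.5269}. Compute d first:
Half-angle: c=0.026943, s=0.999637. N=√(24·2·2·24)=48.000000
k∈{0,1,2} keeps every argument non-negative
  k=0: (−1)^2·48.0000/(8)·0.0269^4·0.9996^2 = +0.000003
  k=1: (−1)^3·48.0000/(6)·0.0269^2·0.9996^4 = -0.005799
  k=2: (−1)^4·48.0000/(48)·0.0269^0·0.9996^6 = +0.997824
d^3_{1,-1}(3.0877) = +0.000003 -0.005799 +0.997824 = +0.992028
|D^3_{1,-1}|² = |d^3_{1,-1}(β)|² = (+0.992028)² = 0.984119 (the z-rotation phases have unit modulus)

P=0.9841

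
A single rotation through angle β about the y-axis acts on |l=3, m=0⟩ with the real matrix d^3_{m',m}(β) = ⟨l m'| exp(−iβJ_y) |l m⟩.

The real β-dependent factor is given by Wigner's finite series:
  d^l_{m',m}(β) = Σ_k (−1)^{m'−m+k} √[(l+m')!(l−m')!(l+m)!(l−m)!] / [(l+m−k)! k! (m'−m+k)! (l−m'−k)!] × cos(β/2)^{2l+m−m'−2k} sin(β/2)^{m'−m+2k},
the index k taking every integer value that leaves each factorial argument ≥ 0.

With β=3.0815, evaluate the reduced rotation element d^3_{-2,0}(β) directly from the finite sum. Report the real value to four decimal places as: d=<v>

d=-0.0049

d^3_{-2,0}(β=3.0815) via Wigner's sum:
Half-angle: c=0.030042, s=0.999549. N=√(1·120·6·6)=65.726707
k: max(0,(0)−(-2))=2 … min(3+(0),3−(-2))=3
  k=2: (−1)^0·65.7267/(12)·0.0300^4·0.9995^2 = +0.000004
  k=3: (−1)^1·65.7267/(12)·0.0300^2·0.9995^4 = -0.004934
d^3_{-2,0}(3.0815) = +0.000004 -0.004934 = -0.004930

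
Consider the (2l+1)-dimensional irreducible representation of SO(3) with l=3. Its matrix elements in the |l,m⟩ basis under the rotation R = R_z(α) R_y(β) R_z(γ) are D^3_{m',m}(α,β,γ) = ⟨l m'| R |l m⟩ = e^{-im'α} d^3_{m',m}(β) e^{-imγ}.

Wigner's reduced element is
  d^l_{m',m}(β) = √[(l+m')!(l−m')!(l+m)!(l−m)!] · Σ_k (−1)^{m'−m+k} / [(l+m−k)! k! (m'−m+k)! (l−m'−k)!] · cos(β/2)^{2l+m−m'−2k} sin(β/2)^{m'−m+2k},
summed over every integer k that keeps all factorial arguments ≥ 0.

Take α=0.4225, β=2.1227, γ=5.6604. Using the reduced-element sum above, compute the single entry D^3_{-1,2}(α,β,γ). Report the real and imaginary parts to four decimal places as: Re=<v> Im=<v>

Re=0.0285 Im=-0.2926

Split into d^3_{-1,2}(β=2.1227) × two z-phases.
c=cos(2.1227/2)=0.487694, s=sin(2.1227/2)=0.873015; N=√[2·24·120·1]=75.894664
The bounds max(0,m−m')=3 and min(l+m,l−m')=4 give 2 terms
  k=3: (−1)^0·75.8947/(12)·0.4877^3·0.8730^3 = +0.488131
  k=4: (−1)^1·75.8947/(24)·0.4877^1·0.8730^5 = -0.782087
d^3_{-1,2}(2.1227) = +0.488131 -0.782087 = -0.293956
D = (+0.912067+0.410042i)·(-0.293956)·(+0.319523+0.947579i) = +0.028549-0.292566i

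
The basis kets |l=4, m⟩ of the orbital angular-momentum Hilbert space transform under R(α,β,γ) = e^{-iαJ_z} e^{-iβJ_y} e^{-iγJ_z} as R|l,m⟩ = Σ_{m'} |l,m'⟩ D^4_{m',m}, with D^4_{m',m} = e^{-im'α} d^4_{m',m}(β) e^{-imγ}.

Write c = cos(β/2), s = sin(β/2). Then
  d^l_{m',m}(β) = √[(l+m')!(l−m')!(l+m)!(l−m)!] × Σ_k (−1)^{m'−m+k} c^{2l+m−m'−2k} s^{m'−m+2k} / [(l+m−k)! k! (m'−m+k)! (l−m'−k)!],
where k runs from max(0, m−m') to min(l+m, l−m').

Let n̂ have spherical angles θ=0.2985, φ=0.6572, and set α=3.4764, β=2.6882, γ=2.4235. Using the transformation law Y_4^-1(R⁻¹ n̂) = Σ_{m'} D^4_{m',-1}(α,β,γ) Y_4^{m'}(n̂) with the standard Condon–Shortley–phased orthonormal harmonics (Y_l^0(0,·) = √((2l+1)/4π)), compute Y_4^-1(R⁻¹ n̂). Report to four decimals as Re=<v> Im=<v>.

Need the full column D^4_{m',-1} for m'=−4..4 at α=3.4764, β=2.6882, γ=2.4235.
cos(β/2)=0.224760, sin(β/2)=0.974414
d^4_{-4,-1}: single k=3 term ⇒ +0.003971;  D = -0.003229-0.002311i
d^4_{-3,-1}: k∈[2..3] ⇒ +0.000972 -0.030435 = -0.029463;  D = -0.028263-0.008321i
d^4_{-2,-1}: k∈[1..3] ⇒ +0.000120 -0.011257 +0.141055 = +0.129917;  D = -0.129765+0.006296i
d^4_{-1,-1}: k∈[0..3] ⇒ +0.000007 -0.001836 +0.069019 -0.432413 = -0.365223;  D = -0.338723+0.136582i
d^4_{0,-1}: k∈[0..3] ⇒ -0.000126 +0.014239 -0.267633 +0.838376 = +0.584856;  D = -0.440433+0.384806i
d^4_{1,-1}: k∈[0..3] ⇒ +0.001224 -0.069019 +0.648619 -0.812735 = -0.231911;  D = -0.114808+0.201499i
d^4_{2,-1}: k∈[0..2] ⇒ -0.007505 +0.211582 -0.795353 = -0.591275;  D = +0.107652-0.581393i
d^4_{3,-1}: k∈[0..1] ⇒ +0.030435 -0.343217 = -0.312782;  D = +0.047273+0.309189i
d^4_{4,-1}: single k=0 term ⇒ -0.074639;  D = -0.034898-0.065978i
Y_4^{m'}(θ=0.2985,φ=0.6572) and Σ D·Y over m':
  (-0.0032-0.0023i)·(-0.0029-0.0016i)  (-0.0283-0.0083i)·(-0.0119-0.0280i)  (-0.1298+0.0063i)·(+0.0396-0.1510i)  (-0.3387+0.1366i)·(+0.3574-0.2758i)  (-0.4404+0.3848i)·(+0.5080+0.0000i)  (-0.1148+0.2015i)·(-0.3574-0.2758i)  (+0.1077-0.5814i)·(+0.0396+0.1510i)  (+0.0473+0.3092i)·(+0.0119-0.0280i)  (-0.0349-0.0660i)·(-0.0029+0.0016i)
Y_4^-1(R⁻¹ n̂) = -0.113149+0.313818i

Re=-0.1131 Im=0.3138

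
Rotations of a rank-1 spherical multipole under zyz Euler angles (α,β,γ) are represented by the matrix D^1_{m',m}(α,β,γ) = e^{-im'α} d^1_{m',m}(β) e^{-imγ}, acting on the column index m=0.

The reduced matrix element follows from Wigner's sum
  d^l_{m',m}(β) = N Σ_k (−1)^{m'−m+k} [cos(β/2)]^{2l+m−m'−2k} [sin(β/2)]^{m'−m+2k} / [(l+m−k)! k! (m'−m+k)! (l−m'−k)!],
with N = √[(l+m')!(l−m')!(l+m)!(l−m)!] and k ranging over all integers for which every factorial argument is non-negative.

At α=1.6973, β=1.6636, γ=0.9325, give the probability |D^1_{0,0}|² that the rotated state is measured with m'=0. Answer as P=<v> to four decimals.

P=0.0086

First d^1_{0,0}(β=1.6636), then the phase factors e^{-i(0)α} and e^{-i(0)γ}:
With c≡cos(β/2)=0.673546 and s≡sin(β/2)=0.739145, N=[1·1·1·1]^{1/2}=1.000000
k: max(0,(0)−(0))=0 … min(1+(0),1−(0))=1
  k=0: (−1)^0·1.0000/(1)·0.6735^2·0.7391^0 = +0.453665
  k=1: (−1)^1·1.0000/(1)·0.6735^0·0.7391^2 = -0.546335
d^1_{0,0}(1.6636) = +0.453665 -0.546335 = -0.092671
|D^1_{0,0}|² = |d^1_{0,0}(β)|² = (-0.092671)² = 0.008588 (the z-rotation phases have unit modulus)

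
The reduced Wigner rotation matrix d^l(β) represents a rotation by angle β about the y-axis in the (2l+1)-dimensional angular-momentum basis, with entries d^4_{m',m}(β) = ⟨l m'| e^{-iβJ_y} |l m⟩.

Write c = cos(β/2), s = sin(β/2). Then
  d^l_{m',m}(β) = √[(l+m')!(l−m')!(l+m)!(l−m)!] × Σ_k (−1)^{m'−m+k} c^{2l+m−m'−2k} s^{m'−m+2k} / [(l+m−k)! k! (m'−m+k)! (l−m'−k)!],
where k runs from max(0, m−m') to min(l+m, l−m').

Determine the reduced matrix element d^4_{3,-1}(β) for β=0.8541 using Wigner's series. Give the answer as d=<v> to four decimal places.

d^4_{3,-1}(β=0.8541) via Wigner's sum:
Half-angle: c=0.910192, s=0.414188. N=√(5040·1·6·120)=1904.940944
Admissible k: 0..1 (factorial args all ≥0)
  k=0: (−1)^4·1904.9409/(144)·0.9102^4·0.4142^4 = +0.267201
  k=1: (−1)^5·1904.9409/(240)·0.9102^2·0.4142^6 = -0.033198
d^4_{3,-1}(0.8541) = +0.267201 -0.033198 = +0.234003

d=0.2340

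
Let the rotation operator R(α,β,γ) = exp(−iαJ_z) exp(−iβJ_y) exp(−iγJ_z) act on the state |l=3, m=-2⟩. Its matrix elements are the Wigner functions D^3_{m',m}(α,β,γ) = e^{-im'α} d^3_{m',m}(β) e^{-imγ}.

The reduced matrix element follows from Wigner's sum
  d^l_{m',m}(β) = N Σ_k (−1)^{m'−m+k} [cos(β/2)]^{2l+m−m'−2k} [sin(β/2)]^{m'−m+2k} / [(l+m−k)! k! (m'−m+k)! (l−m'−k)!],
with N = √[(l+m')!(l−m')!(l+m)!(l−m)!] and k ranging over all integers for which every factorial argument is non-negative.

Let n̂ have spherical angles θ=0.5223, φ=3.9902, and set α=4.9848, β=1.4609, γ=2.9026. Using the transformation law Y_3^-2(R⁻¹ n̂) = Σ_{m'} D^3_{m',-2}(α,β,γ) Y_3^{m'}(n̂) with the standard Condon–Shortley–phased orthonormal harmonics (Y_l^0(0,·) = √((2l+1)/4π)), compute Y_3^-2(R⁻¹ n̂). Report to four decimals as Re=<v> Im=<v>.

Need the full column D^3_{m',-2} for m'=−3..3 at α=4.9848, β=1.4609, γ=2.9026.
cos(β/2)=0.744874, sin(β/2)=0.667205
d^3_{-3,-2}: single k=1 term ⇒ +0.374757;  D = -0.124711+0.353398i
d^3_{-2,-2}: k∈[0..1] ⇒ +0.170804 -0.685205 = -0.514401;  D = +0.513252+0.034355i
d^3_{-1,-2}: k∈[0..1] ⇒ -0.483809 +0.776348 = +0.292539;  D = -0.059716-0.286379i
d^3_{0,-2}: k∈[0..1] ⇒ +0.750604 -0.602231 = +0.148373;  D = +0.131743-0.068250i
d^3_{1,-2}: k∈[0..1] ⇒ -0.776348 +0.311443 = -0.464905;  D = -0.317032-0.340040i
d^3_{2,-2}: k∈[0..1] ⇒ +0.549760 -0.088218 = +0.461542;  D = -0.240450+0.393960i
d^3_{3,-2}: single k=0 term ⇒ -0.241243;  D = +0.232140+0.065643i
Y_3^{m'}(θ=0.5223,φ=3.9902) and Σ D·Y over m':
  (-0.1247+0.3534i)·(+0.0429+0.0291i)  (+0.5133+0.0344i)·(-0.0278-0.2187i)  (-0.0597-0.2864i)·(-0.2937+0.3334i)  (+0.1317-0.0683i)·(+0.2444+0.0000i)  (-0.3170-0.3400i)·(+0.2937+0.3334i)  (-0.2405+0.3940i)·(-0.0278+0.2187i)  (+0.2321+0.0656i)·(-0.0429+0.0291i)
Y_3^-2(R⁻¹ n̂) = +0.051755-0.319296i

Re=0.0518 Im=-0.3193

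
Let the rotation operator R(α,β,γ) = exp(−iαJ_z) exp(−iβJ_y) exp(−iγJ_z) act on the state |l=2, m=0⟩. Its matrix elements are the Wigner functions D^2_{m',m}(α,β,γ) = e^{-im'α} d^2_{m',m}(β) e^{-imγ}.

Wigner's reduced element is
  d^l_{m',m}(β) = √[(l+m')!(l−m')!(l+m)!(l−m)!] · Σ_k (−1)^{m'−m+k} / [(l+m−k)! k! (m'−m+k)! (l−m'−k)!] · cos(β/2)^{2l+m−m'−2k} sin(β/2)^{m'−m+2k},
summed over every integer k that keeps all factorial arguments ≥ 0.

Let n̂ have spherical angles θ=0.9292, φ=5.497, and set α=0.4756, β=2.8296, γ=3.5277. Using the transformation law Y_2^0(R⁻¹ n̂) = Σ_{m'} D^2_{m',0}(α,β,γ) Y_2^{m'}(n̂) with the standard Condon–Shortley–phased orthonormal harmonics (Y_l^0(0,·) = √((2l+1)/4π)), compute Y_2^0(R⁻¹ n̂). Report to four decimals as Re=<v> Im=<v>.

Re=-0.0837 Im=0.0000

Need the full column D^2_{m',0} for m'=−2..2 at α=0.4756, β=2.8296, γ=3.5277.
cos(β/2)=0.155364, sin(β/2)=0.987857
d^2_{-2,0}: single k=2 term ⇒ +0.057699;  D = +0.033506+0.046973i
d^2_{-1,0}: k∈[1..2] ⇒ +0.009075 -0.366868 = -0.357793;  D = -0.318085-0.163824i
d^2_{0,0}: k∈[0..2] ⇒ +0.000583 -0.094222 +0.952306 = +0.858667;  D = +0.858667+0.000000i
d^2_{1,0}: k∈[0..1] ⇒ -0.009075 +0.366868 = +0.357793;  D = +0.318085-0.163824i
d^2_{2,0}: single k=0 term ⇒ +0.057699;  D = +0.033506-0.046973i
Y_2^{m'}(θ=0.9292,φ=5.497) and Σ D·Y over m':
  (+0.0335+0.0470i)·(-0.0004+0.2479i)  (-0.3181-0.1638i)·(+0.2617+0.2621i)  (+0.8587+0.0000i)·(+0.0235+0.0000i)  (+0.3181-0.1638i)·(-0.2617+0.2621i)  (+0.0335-0.0470i)·(-0.0004-0.2479i)
Y_2^0(R⁻¹ n̂) = -0.083746+0.000000i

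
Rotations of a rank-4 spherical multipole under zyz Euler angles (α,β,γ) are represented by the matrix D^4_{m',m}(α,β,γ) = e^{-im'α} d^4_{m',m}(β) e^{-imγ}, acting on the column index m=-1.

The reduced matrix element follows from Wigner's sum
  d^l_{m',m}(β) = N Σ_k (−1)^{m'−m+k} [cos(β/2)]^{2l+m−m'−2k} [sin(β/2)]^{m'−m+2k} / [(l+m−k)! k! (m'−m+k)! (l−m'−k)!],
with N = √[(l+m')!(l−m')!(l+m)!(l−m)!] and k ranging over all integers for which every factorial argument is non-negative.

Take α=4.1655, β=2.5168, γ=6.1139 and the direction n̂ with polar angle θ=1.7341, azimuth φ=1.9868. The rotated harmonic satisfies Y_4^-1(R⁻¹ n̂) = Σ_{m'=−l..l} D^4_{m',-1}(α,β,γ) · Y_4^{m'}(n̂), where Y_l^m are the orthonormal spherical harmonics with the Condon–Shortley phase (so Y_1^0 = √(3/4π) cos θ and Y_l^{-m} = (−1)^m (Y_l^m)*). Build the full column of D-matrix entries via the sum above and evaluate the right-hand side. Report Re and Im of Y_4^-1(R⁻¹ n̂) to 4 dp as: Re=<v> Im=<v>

Need the full column D^4_{m',-1} for m'=−4..4 at α=4.1655, β=2.5168, γ=6.1139.
cos(β/2)=0.307340, sin(β/2)=0.951600
d^4_{-4,-1}: single k=3 term ⇒ +0.017683;  D = -0.012512-0.012496i
d^4_{-3,-1}: k∈[2..3] ⇒ +0.006057 -0.096786 = -0.090728;  D = -0.088146+0.021492i
d^4_{-2,-1}: k∈[1..3] ⇒ +0.001046 -0.050126 +0.320364 = +0.271283;  D = -0.082171+0.258539i
d^4_{-1,-1}: k∈[0..3] ⇒ +0.000080 -0.011448 +0.219490 -0.701397 = -0.493275;  D = +0.323837+0.372089i
d^4_{0,-1}: k∈[0..3] ⇒ -0.001102 +0.063405 -0.607848 +0.971213 = +0.425668;  D = +0.419583-0.071716i
d^4_{1,-1}: k∈[0..3] ⇒ +0.007632 -0.219490 +1.052095 -0.672411 = +0.167826;  D = -0.061877+0.156003i
d^4_{2,-1}: k∈[0..2] ⇒ -0.033417 +0.480546 -0.921373 = -0.474245;  D = +0.285609+0.378597i
d^4_{3,-1}: k∈[0..1] ⇒ +0.096786 -0.556717 = -0.459931;  D = -0.457660+0.045649i
d^4_{4,-1}: single k=0 term ⇒ -0.169521;  D = +0.073350-0.152830i
Y_4^{m'}(θ=1.7341,φ=1.9868) and Σ D·Y over m':
  (-0.0125-0.0125i)·(-0.0390-0.4176i)  (-0.0881+0.0215i)·(-0.1854-0.0620i)  (-0.0822+0.2585i)·(+0.1787-0.1962i)  (+0.3238+0.3721i)·(-0.0863-0.1954i)  (+0.4196-0.0717i)·(+0.2361+0.0000i)  (-0.0619+0.1560i)·(+0.0863-0.1954i)  (+0.2856+0.3786i)·(+0.1787+0.1962i)  (-0.4577+0.0456i)·(+0.1854-0.0620i)  (+0.0733-0.1528i)·(-0.0390+0.4176i)
Y_4^-1(R⁻¹ n̂) = +0.173639+0.179907i

Re=0.1736 Im=0.1799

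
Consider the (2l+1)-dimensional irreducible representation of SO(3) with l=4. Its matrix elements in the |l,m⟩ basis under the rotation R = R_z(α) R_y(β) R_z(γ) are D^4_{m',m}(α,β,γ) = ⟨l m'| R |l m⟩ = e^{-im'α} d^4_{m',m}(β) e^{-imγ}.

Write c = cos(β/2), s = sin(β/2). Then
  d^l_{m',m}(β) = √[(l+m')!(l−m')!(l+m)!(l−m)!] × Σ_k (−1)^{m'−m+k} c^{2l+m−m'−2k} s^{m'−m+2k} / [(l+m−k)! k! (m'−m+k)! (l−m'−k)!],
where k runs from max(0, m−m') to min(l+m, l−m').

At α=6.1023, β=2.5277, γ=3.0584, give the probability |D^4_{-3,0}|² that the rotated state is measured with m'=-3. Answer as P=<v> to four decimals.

D^4_{-3,0}(6.1023,2.5277,3.0584) = e^{-i·-3·6.1023}·d^4_{-3,0}(2.5277)·e^{-i·0·3.0584}. Compute d first:
With c≡cos(β/2)=0.302149 and s≡sin(β/2)=0.953261, N=[1·5040·24·24]^{1/2}=1703.830978
k: max(0,(0)−(-3))=3 … min(4+(0),4−(-3))=4
  k=3: (−1)^0·1703.8310/(144)·0.3021^5·0.9533^3 = +0.025811
  k=4: (−1)^1·1703.8310/(144)·0.3021^3·0.9533^5 = -0.256913
d^4_{-3,0}(2.5277) = +0.025811 -0.256913 = -0.231102
|D^4_{-3,0}|² = |d^4_{-3,0}(β)|² = (-0.231102)² = 0.053408 (the z-rotation phases have unit modulus)

P=0.0534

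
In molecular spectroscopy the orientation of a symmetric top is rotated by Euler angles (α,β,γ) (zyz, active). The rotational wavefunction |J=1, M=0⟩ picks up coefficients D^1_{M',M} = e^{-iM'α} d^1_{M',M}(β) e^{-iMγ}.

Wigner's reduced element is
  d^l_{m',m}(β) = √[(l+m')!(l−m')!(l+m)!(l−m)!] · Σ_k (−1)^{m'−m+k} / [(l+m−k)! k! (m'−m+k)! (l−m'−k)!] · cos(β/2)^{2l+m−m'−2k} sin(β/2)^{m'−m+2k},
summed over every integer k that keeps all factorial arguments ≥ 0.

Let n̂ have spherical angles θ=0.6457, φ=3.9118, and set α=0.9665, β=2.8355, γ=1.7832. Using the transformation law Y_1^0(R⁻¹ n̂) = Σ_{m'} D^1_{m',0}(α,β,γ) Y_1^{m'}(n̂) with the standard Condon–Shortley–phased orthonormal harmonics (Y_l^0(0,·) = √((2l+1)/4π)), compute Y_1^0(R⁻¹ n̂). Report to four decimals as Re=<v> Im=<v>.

Re=-0.4590 Im=0.0000

Need the full column D^1_{m',0} for m'=−1..1 at α=0.9665, β=2.8355, γ=1.7832.
cos(β/2)=0.152450, sin(β/2)=0.988311
d^1_{-1,0}: single k=1 term ⇒ +0.213076;  D = +0.121066+0.175341i
d^1_{0,0}: k∈[0..1] ⇒ +0.023241 -0.976759 = -0.953518;  D = -0.953518+0.000000i
d^1_{1,0}: single k=0 term ⇒ -0.213076;  D = -0.121066+0.175341i
Y_1^{m'}(θ=0.6457,φ=3.9118) and Σ D·Y over m':
  (+0.1211+0.1753i)·(-0.1492+0.1448i)  (-0.9535+0.0000i)·(+0.3902+0.0000i)  (-0.1211+0.1753i)·(+0.1492+0.1448i)
Y_1^0(R⁻¹ n̂) = -0.458995+0.000000i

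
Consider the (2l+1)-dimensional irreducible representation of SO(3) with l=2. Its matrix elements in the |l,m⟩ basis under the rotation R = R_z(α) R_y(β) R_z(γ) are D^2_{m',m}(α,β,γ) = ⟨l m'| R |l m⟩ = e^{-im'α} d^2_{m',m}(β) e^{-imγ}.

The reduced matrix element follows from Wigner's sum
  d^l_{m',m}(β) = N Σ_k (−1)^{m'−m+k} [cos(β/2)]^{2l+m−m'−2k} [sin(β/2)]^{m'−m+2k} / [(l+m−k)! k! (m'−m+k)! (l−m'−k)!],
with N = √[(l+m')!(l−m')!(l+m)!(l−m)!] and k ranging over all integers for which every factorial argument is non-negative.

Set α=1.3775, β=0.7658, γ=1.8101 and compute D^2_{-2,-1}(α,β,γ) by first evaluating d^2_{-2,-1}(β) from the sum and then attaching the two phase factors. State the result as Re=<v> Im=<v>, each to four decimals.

First d^2_{-2,-1}(β=0.7658), then the phase factors e^{-i(-2)α} and e^{-i(-1)γ}:
With c≡cos(β/2)=0.927585 and s≡sin(β/2)=0.373612, N=[1·24·1·6]^{1/2}=12.000000
The bounds max(0,m−m')=1 and min(l+m,l−m')=1 give 1 term
  k=1: (−1)^0·12.0000/(6)·0.9276^3·0.3736^1 = +0.596365
d^2_{-2,-1}(0.7658) = +0.596365
Attach z-rotation phases: D = e^{-i(-2)(1.3775)}·(+0.596365)·e^{-i(-1)(1.8101)} = -0.087521-0.589908i

Re=-0.0875 Im=-0.5899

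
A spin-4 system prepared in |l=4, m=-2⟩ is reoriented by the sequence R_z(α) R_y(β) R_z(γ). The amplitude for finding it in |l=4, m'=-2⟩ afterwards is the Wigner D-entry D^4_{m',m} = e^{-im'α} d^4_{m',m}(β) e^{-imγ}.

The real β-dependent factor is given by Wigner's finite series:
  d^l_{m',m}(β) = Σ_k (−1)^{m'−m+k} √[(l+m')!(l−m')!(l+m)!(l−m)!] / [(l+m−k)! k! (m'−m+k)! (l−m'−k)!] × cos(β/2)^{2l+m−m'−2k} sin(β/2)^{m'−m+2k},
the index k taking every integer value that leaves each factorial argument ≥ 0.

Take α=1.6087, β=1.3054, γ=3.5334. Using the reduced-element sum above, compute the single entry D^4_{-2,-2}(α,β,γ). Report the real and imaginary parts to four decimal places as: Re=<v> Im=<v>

Re=0.0922 Im=0.1070

First d^4_{-2,-2}(β=1.3054), then the phase factors e^{-i(-2)α} and e^{-i(-2)γ}:
c=cos(1.3054/2)=0.794447, s=sin(1.3054/2)=0.607334; N=√[2·720·2·720]=1440.000000
k∈{0,1,2} keeps every argument non-negative
  k=0: (−1)^0·1440.0000/(1440)·0.7944^8·0.6073^0 = +0.158679
  k=1: (−1)^1·1440.0000/(120)·0.7944^6·0.6073^2 = -1.112821
  k=2: (−1)^2·1440.0000/(96)·0.7944^4·0.6073^4 = +0.812943
d^4_{-2,-2}(1.3054) = +0.158679 -1.112821 +0.812943 = -0.141199
D = (-0.997128-0.075735i)·(-0.141199)·(+0.708367+0.705845i) = +0.092185+0.106953i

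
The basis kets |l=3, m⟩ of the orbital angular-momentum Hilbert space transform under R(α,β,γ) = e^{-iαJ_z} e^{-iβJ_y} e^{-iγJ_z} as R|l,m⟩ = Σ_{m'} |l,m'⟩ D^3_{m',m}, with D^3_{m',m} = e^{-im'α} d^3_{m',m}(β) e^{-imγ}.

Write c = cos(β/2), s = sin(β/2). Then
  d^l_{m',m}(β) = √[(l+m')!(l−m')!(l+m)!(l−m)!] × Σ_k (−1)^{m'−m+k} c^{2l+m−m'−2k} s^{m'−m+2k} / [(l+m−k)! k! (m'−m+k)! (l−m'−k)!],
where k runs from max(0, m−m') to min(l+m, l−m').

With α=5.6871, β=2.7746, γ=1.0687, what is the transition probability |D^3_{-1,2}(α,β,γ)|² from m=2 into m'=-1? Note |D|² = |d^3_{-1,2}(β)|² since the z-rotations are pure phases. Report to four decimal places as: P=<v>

P=0.2437

Split into d^3_{-1,2}(β=2.7746) × two z-phases.
With c≡cos(β/2)=0.182468 and s≡sin(β/2)=0.983212, N=[2·24·120·1]^{1/2}=75.894664
Admissible k: 3..4 (factorial args all ≥0)
  k=3: (−1)^0·75.8947/(12)·0.1825^3·0.9832^3 = +0.036520
  k=4: (−1)^1·75.8947/(24)·0.1825^1·0.9832^5 = -0.530179
d^3_{-1,2}(2.7746) = +0.036520 -0.530179 = -0.493659
|D^3_{-1,2}|² = |d^3_{-1,2}(β)|² = (-0.493659)² = 0.243699 (the z-rotation phases have unit modulus)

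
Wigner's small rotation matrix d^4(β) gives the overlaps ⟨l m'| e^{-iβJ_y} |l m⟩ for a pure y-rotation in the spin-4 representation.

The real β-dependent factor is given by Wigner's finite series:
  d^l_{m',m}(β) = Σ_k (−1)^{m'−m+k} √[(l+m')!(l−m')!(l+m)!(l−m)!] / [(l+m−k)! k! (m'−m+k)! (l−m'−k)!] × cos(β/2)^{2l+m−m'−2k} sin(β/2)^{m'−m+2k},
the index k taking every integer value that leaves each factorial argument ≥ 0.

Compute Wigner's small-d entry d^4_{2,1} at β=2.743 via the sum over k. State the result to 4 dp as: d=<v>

d=-0.0933

d^4_{2,1}(β=2.743) via Wigner's sum:
Half-angle: c=0.197980, s=0.980206. N=√(720·2·120·6)=1018.233765
The bounds max(0,m−m')=0 and min(l+m,l−m')=2 give 3 terms
  k=0: (−1)^1·1018.2338/(240)·0.1980^7·0.9802^1 = -0.000050
  k=1: (−1)^2·1018.2338/(48)·0.1980^5·0.9802^3 = +0.006077
  k=2: (−1)^3·1018.2338/(72)·0.1980^3·0.9802^5 = -0.099303
d^4_{2,1}(2.743) = -0.000050 +0.006077 -0.099303 = -0.093276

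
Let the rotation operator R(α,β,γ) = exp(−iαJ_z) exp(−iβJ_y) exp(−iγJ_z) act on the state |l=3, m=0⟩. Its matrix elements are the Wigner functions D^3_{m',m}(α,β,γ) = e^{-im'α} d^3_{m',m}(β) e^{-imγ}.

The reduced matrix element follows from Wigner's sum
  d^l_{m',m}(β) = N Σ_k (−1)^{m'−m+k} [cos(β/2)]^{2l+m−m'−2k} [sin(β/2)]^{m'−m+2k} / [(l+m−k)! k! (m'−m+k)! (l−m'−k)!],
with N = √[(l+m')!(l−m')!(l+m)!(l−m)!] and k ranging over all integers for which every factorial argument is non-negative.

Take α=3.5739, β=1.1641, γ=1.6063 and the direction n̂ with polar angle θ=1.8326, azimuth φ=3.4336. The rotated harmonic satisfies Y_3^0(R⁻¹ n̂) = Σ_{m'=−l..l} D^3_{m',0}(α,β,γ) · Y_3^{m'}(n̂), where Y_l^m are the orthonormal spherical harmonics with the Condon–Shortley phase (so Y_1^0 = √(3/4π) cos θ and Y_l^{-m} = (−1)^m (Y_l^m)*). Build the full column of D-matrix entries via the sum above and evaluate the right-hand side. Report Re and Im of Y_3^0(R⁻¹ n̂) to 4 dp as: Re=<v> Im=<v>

Need the full column D^3_{m',0} for m'=−3..3 at α=3.5739, β=1.1641, γ=1.6063.
cos(β/2)=0.835337, sin(β/2)=0.549738
d^3_{-3,0}: single k=3 term ⇒ +0.433079;  D = -0.117132-0.416938i
d^3_{-2,0}: k∈[2..3] ⇒ +0.805971 -0.349065 = +0.456906;  D = +0.296501+0.347635i
d^3_{-1,0}: k∈[1..3] ⇒ +0.774561 -1.006384 +0.145288 = -0.086535;  D = +0.078574+0.036255i
d^3_{0,0}: k∈[0..3] ⇒ +0.339760 -1.324345 +0.573572 -0.027601 = -0.438615;  D = -0.438615+0.000000i
d^3_{1,0}: k∈[0..2] ⇒ -0.774561 +1.006384 -0.145288 = +0.086535;  D = -0.078574+0.036255i
d^3_{2,0}: k∈[0..1] ⇒ +0.805971 -0.349065 = +0.456906;  D = +0.296501-0.347635i
d^3_{3,0}: single k=0 term ⇒ -0.433079;  D = +0.117132-0.416938i
Y_3^{m'}(θ=1.8326,φ=3.4336) and Σ D·Y over m':
  (-0.1171-0.4169i)·(-0.2407+0.2888i)  (+0.2965+0.3476i)·(-0.2059+0.1361i)  (+0.0786+0.0363i)·(+0.1988-0.0598i)  (-0.4386+0.0000i)·(+0.2574+0.0000i)  (-0.0786+0.0363i)·(-0.1988-0.0598i)  (+0.2965-0.3476i)·(-0.2059-0.1361i)  (+0.1171-0.4169i)·(+0.2407+0.2888i)
Y_3^0(R⁻¹ n̂) = +0.003230+0.000000i

Re=0.0032 Im=0.0000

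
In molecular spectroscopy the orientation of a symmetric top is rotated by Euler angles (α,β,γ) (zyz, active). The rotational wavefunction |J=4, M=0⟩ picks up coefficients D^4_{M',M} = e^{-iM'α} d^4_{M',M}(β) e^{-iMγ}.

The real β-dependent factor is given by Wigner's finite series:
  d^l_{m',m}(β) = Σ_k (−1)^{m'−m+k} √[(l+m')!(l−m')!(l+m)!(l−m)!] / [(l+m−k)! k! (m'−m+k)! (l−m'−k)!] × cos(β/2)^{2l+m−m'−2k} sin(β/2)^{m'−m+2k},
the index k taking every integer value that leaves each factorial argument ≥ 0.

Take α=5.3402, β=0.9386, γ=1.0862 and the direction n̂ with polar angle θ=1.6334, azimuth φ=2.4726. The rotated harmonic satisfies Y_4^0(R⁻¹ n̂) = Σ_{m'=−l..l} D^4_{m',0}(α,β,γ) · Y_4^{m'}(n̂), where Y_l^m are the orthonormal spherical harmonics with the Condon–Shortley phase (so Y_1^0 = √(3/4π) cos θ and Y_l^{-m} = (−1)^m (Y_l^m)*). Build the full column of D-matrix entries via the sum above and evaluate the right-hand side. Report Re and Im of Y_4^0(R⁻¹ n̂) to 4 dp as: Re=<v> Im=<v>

Need the full column D^4_{m',0} for m'=−4..4 at α=5.3402, β=0.9386, γ=1.0862.
cos(β/2)=0.891885, sin(β/2)=0.452262
d^4_{-4,0}: single k=4 term ⇒ +0.221486;  D = -0.178921+0.130549i
d^4_{-3,0}: k∈[3..4] ⇒ +0.617702 -0.158833 = +0.458869;  D = -0.436626-0.141134i
d^4_{-2,0}: k∈[2..4] ⇒ +0.976686 -0.669709 +0.064577 = +0.371554;  D = -0.115175-0.353252i
d^4_{-1,0}: k∈[1..4] ⇒ +0.907962 -1.400817 +0.360200 -0.015437 = -0.148092;  D = -0.086985+0.119853i
d^4_{0,0}: k∈[0..4] ⇒ +0.400379 -1.647228 +0.953013 -0.108913 +0.001750 = -0.400999;  D = -0.400999+0.000000i
d^4_{1,0}: k∈[0..3] ⇒ -0.907962 +1.400817 -0.360200 +0.015437 = +0.148092;  D = +0.086985+0.119853i
d^4_{2,0}: k∈[0..2] ⇒ +0.976686 -0.669709 +0.064577 = +0.371554;  D = -0.115175+0.353252i
d^4_{3,0}: k∈[0..1] ⇒ -0.617702 +0.158833 = -0.458869;  D = +0.436626-0.141134i
d^4_{4,0}: single k=0 term ⇒ +0.221486;  D = -0.178921-0.130549i
Y_4^{m'}(θ=1.6334,φ=2.4726) and Σ D·Y over m':
  (-0.1789+0.1305i)·(-0.3923+0.1971i)  (-0.4366-0.1411i)·(-0.0329+0.0706i)  (-0.1152-0.3533i)·(-0.0748-0.3153i)  (-0.0870+0.1199i)·(-0.0689-0.0545i)  (-0.4010+0.0000i)·(+0.3050+0.0000i)  (+0.0870+0.1199i)·(+0.0689-0.0545i)  (-0.1152+0.3533i)·(-0.0748+0.3153i)  (+0.4366-0.1411i)·(+0.0329+0.0706i)  (-0.1789-0.1305i)·(-0.3923-0.1971i)
Y_4^0(R⁻¹ n̂) = -0.165271+0.000000i

Re=-0.1653 Im=0.0000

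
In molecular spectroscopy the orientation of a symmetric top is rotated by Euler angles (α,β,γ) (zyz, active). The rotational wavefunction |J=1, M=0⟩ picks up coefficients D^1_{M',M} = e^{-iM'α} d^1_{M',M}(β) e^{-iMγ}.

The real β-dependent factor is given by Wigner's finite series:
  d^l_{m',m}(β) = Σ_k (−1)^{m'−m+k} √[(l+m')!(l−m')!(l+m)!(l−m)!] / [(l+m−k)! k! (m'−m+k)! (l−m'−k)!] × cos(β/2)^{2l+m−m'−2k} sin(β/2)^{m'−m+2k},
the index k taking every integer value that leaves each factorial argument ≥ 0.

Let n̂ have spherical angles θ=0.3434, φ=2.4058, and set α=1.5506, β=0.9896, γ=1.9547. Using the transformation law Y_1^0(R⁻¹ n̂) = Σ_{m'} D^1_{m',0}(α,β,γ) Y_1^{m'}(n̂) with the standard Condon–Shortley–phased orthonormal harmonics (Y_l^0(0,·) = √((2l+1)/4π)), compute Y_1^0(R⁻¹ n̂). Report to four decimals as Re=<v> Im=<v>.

Need the full column D^1_{m',0} for m'=−1..1 at α=1.5506, β=0.9896, γ=1.9547.
cos(β/2)=0.880064, sin(β/2)=0.474856
d^1_{-1,0}: single k=1 term ⇒ +0.591004;  D = +0.011935+0.590884i
d^1_{0,0}: k∈[0..1] ⇒ +0.774512 -0.225488 = +0.549024;  D = +0.549024+0.000000i
d^1_{1,0}: single k=0 term ⇒ -0.591004;  D = -0.011935+0.590884i
Y_1^{m'}(θ=0.3434,φ=2.4058) and Σ D·Y over m':
  (+0.0119+0.5909i)·(-0.0862-0.0781i)  (+0.5490+0.0000i)·(+0.4601+0.0000i)  (-0.0119+0.5909i)·(+0.0862-0.0781i)
Y_1^0(R⁻¹ n̂) = +0.342800+0.000000i

Re=0.3428 Im=0.0000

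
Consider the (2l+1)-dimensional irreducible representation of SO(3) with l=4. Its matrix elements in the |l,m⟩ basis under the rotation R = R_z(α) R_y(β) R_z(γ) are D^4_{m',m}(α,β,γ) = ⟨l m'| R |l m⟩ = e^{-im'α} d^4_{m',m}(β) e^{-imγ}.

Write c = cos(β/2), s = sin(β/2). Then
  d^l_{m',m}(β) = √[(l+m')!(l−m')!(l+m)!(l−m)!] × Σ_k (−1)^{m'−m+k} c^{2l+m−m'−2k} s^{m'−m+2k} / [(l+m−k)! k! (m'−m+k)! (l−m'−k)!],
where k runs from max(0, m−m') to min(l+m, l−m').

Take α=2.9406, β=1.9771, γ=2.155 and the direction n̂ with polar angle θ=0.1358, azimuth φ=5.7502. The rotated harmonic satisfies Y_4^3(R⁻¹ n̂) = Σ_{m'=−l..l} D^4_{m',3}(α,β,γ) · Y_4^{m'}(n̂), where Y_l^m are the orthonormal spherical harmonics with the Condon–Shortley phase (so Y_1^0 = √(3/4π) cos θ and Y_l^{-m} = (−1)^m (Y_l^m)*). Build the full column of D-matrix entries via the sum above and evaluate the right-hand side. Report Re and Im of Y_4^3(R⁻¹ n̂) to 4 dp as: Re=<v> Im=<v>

Need the full column D^4_{m',3} for m'=−4..4 at α=2.9406, β=1.9771, γ=2.155.
cos(β/2)=0.549902, sin(β/2)=0.835229
d^4_{-4,3}: single k=7 term ⇒ +0.441033;  D = +0.243542-0.367692i
d^4_{-3,3}: k∈[6..7] ⇒ +0.718626 -0.236835 = +0.481790;  D = -0.340884+0.340471i
d^4_{-2,3}: k∈[5..6] ⇒ +0.758698 -0.583431 = +0.175267;  D = +0.146238-0.096607i
d^4_{-1,3}: k∈[4..5] ⇒ +0.588684 -0.814845 = -0.226161;  D = +0.209792-0.084477i
d^4_{0,3}: k∈[3..4] ⇒ +0.346662 -0.799738 = -0.453076;  D = -0.445608+0.081923i
d^4_{1,3}: k∈[2..3] ⇒ +0.153106 -0.588684 = -0.435578;  D = +0.435498+0.008353i
d^4_{2,3}: k∈[1..2] ⇒ +0.047519 -0.328872 = -0.281354;  D = -0.274562-0.061447i
d^4_{3,3}: k∈[0..1] ⇒ +0.008361 -0.135027 = -0.126665;  D = +0.115596+0.051784i
d^4_{4,3}: single k=0 term ⇒ -0.035921;  D = -0.029190-0.020934i
Y_4^{m'}(θ=0.1358,φ=5.7502) and Σ D·Y over m':
  (+0.2435-0.3677i)·(-0.0001+0.0001i)  (-0.3409+0.3405i)·(-0.0001+0.0031i)  (+0.1462-0.0966i)·(+0.0174+0.0315i)  (+0.2098-0.0845i)·(+0.2116+0.1248i)  (-0.4456+0.0819i)·(+0.7700+0.0000i)  (+0.4355+0.0084i)·(-0.2116+0.1248i)  (-0.2746-0.0614i)·(+0.0174-0.0315i)  (+0.1156+0.0518i)·(+0.0001+0.0031i)  (-0.0292-0.0209i)·(-0.0001-0.0001i)
Y_4^3(R⁻¹ n̂) = -0.383632+0.133845i

Re=-0.3836 Im=0.1338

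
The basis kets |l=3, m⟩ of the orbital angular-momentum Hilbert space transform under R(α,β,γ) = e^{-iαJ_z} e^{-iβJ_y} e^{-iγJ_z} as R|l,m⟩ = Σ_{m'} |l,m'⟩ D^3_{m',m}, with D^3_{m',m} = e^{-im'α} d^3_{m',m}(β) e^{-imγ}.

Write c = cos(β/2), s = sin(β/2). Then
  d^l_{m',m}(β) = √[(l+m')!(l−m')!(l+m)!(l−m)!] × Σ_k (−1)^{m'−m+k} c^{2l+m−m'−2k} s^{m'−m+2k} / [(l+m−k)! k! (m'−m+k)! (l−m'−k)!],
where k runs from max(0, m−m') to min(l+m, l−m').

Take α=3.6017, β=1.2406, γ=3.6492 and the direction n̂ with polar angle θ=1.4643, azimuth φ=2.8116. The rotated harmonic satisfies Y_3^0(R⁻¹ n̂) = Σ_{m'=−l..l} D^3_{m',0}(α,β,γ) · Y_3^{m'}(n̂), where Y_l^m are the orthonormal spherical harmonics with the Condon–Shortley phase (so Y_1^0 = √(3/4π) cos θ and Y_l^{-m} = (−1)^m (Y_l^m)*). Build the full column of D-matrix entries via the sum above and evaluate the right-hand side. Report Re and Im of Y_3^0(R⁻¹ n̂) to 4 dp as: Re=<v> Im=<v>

Need the full column D^3_{m',0} for m'=−3..3 at α=3.6017, β=1.2406, γ=3.6492.
cos(β/2)=0.813704, sin(β/2)=0.581279
d^3_{-3,0}: single k=3 term ⇒ +0.473227;  D = -0.089593-0.464668i
d^3_{-2,0}: k∈[2..3] ⇒ +0.811328 -0.414031 = +0.397297;  D = +0.240622+0.316142i
d^3_{-1,0}: k∈[1..3] ⇒ +0.718304 -1.099679 +0.187060 = -0.194315;  D = +0.174107+0.086285i
d^3_{0,0}: k∈[0..3] ⇒ +0.290268 -1.333148 +0.680323 -0.038575 = -0.401132;  D = -0.401132+0.000000i
d^3_{1,0}: k∈[0..2] ⇒ -0.718304 +1.099679 -0.187060 = +0.194315;  D = -0.174107+0.086285i
d^3_{2,0}: k∈[0..1] ⇒ +0.811328 -0.414031 = +0.397297;  D = +0.240622-0.316142i
d^3_{3,0}: single k=0 term ⇒ -0.473227;  D = +0.089593-0.464668i
Y_3^{m'}(θ=1.4643,φ=2.8116) and Σ D·Y over m':
  (-0.0896-0.4647i)·(-0.2251-0.3429i)  (+0.2406+0.3161i)·(+0.0848+0.0659i)  (+0.1741+0.0863i)·(+0.2868+0.0982i)  (-0.4011+0.0000i)·(-0.1168+0.0000i)  (-0.1741+0.0863i)·(-0.2868+0.0982i)  (+0.2406-0.3161i)·(+0.0848-0.0659i)  (+0.0896-0.4647i)·(+0.2251-0.3429i)
Y_3^0(R⁻¹ n̂) = -0.149390+0.000000i

Re=-0.1494 Im=0.0000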